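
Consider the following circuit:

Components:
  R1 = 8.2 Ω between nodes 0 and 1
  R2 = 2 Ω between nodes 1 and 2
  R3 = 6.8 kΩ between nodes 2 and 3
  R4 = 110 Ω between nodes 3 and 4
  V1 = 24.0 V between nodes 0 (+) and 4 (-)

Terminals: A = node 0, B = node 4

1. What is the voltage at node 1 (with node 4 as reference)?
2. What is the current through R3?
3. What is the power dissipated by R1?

Nodal analysis, taking node 4 as the 0 V reference.
Source V1 fixes V_0 = 24 V.
KCL at each unknown node (sum of currents leaving = 0; resistances in Ω):
  Node 1: (V_1 - 24)/8.2 + (V_1 - V_2)/2 = 0
  Node 2: (V_2 - V_1)/2 + (V_2 - V_3)/6800 = 0
  Node 3: (V_3 - V_2)/6800 + (V_3 - 0)/110 = 0
Collecting terms (coefficients in siemens):
  0.622·V_1 - 0.5·V_2 = 2.927
  0.5001·V_2 - 0.5·V_1 - 0.0001471·V_3 = 0
  0.009238·V_3 - 0.0001471·V_2 = 0
Solving these 3 simultaneous equations (Gaussian elimination) gives:
  V_1 = 23.97 V, V_2 = 23.96 V, V_3 = 0.3815 V
Part 1:
  Read off the nodal solution: V_1 = 23.97 V
Part 2:
  I_R3 = (V_2 - V_3)/R3 = (23.96 - 0.3815)/6800 = 0.003468 A
  Magnitude: I_R3 = 0.003468 A
Part 3:
  I_R1 = (V_0 - V_1)/R1 = (24 - 23.97)/8.2 = 0.003468 A
  P_R1 = I_R1² × R1 = (0.003468)² × 8.2 = 0.00009863 W

Final answers:
1. V_1 = 23.97 V
2. I_R3 = 0.003468 A
3. P_R1 = 9.863e-05 W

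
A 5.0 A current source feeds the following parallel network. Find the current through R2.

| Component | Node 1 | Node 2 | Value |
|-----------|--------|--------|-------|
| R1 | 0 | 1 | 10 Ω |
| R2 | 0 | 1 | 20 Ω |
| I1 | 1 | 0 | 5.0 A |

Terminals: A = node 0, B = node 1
All resistors sit directly between nodes 0 and 1, so they are in parallel and share one voltage V; the full source current 5 A splits among them.
1/R_par = 1/10 + 1/20 = 0.15 S  =>  R_par = 6.667 Ω
V = I × R_par = 5 × 6.667 = 33.33 V
I_R2 = V/R2 = 33.33/20 = 1.667 A

Final answer: 1.667 A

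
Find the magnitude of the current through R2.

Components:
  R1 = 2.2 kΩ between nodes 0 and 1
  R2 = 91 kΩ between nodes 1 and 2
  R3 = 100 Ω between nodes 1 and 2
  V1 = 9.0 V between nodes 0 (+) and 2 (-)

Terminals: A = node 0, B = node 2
Nodal analysis, taking node 2 as the 0 V reference.
Source V1 fixes V_0 = 9 V.
KCL at each unknown node (sum of currents leaving = 0; resistances in Ω):
  Node 1: (V_1 - 9)/2200 + (V_1 - 0)/91000 + (V_1 - 0)/100 = 0
Collecting terms: 0.01047 × V_1 = 0.004091  =>  V_1 = 0.3909 V
I_R2 = (V_1 - V_2)/R2 = (0.3909 - 0)/91000 = 0.000004296 A
|I_R2| = 0.000004296 A

Final answer: |I_R2| = 4.296e-06 A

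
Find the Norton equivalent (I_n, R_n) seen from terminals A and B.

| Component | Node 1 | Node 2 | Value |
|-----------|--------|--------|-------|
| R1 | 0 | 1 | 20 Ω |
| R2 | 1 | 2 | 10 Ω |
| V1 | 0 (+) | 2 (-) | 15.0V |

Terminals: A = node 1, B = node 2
Find the Thévenin equivalent first; then I_n = V_th/R_th and R_n = R_th.
Step 1 — V_th is the open-circuit voltage V_A - V_B (nothing connected across the terminals).
Nodal analysis, taking node 2 as the 0 V reference.
Source V1 fixes V_0 = 15 V.
KCL at each unknown node (sum of currents leaving = 0; resistances in Ω):
  Node 1: (V_1 - 15)/20 + (V_1 - 0)/10 = 0
Collecting terms: 0.15 × V_1 = 0.75  =>  V_1 = 5 V
V_th = V_1 - V_2 = 5 - 0 = 5 V
Step 2 — R_th: zero the source — replace V1 by a short circuit (node 2 merges into node 0) — and find the resistance seen between A (node 1) and B (node 0).
Reduce the network between node 1 (A) and node 0 (B) by series/parallel combination:
  Rp1 = R1 ‖ R2 (parallel, both between nodes 0 and 1) = 1/(1/20 + 1/10) = 6.667 Ω
R_th = 6.667 Ω
I_n = V_th/R_th = 5/6.667 = 0.75 A, and R_n = R_th = 6.667 Ω

Final answer: I_n = 0.75 A, R_n = 6.667 Ω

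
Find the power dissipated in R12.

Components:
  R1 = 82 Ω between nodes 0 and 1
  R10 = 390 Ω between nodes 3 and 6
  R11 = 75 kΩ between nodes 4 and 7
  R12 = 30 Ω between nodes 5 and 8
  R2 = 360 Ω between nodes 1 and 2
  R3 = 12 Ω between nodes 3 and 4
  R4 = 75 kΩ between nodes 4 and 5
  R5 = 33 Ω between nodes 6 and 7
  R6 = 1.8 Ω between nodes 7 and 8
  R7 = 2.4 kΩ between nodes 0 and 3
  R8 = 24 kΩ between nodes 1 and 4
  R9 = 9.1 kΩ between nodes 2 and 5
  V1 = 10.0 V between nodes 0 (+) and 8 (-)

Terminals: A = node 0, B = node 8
Nodal analysis, taking node 8 as the 0 V reference.
Source V1 fixes V_0 = 10 V.
KCL at each unknown node (sum of currents leaving = 0; resistances in Ω):
  Node 1: (V_1 - 10)/82 + (V_1 - V_2)/360 + (V_1 - V_4)/24000 = 0
  Node 2: (V_2 - V_1)/360 + (V_2 - V_5)/9100 = 0
  Node 3: (V_3 - V_4)/12 + (V_3 - 10)/2400 + (V_3 - V_6)/390 = 0
  Node 4: (V_4 - V_3)/12 + (V_4 - V_5)/75000 + (V_4 - V_1)/24000 + (V_4 - V_7)/75000 = 0
  Node 5: (V_5 - V_4)/75000 + (V_5 - V_2)/9100 + (V_5 - 0)/30 = 0
  Node 6: (V_6 - V_7)/33 + (V_6 - V_3)/390 = 0
  Node 7: (V_7 - V_6)/33 + (V_7 - 0)/1.8 + (V_7 - V_4)/75000 = 0
Collecting terms (coefficients in siemens):
  0.01501·V_1 - 0.002778·V_2 - 0.00004167·V_4 = 0.122
  0.002888·V_2 - 0.002778·V_1 - 0.0001099·V_5 = 0
  0.08631·V_3 - 0.08333·V_4 - 0.002564·V_6 = 0.004167
  0.0834·V_4 - 0.00004167·V_1 - 0.08333·V_3 - 0.00001333·V_5 - 0.00001333·V_7 = 0
  0.03346·V_5 - 0.0001099·V_2 - 0.00001333·V_4 = 0
  0.03287·V_6 - 0.002564·V_3 - 0.0303·V_7 = 0
  0.5859·V_7 - 0.00001333·V_4 - 0.0303·V_6 = 0
Solving these 7 simultaneous equations (Gaussian elimination) gives:
  V_1 = 9.886 V, V_2 = 9.511 V, V_3 = 1.613 V, V_4 = 1.616 V
  V_5 = 0.03188 V, V_6 = 0.1322 V, V_7 = 0.006873 V
I_R12 = (V_5 - V_8)/R12 = (0.03188 - 0)/30 = 0.001063 A
P_R12 = I_R12² × R12 = (0.001063)² × 30 = 0.00003389 W

Final answer: 3.389e-05 W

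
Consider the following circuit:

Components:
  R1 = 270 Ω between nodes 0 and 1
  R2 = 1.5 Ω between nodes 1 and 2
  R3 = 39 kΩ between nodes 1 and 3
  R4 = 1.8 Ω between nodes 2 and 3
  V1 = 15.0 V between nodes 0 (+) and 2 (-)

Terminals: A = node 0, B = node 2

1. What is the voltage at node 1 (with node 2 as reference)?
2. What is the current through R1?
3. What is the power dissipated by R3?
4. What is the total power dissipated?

Nodal analysis, taking node 2 as the 0 V reference.
Source V1 fixes V_0 = 15 V.
KCL at each unknown node (sum of currents leaving = 0; resistances in Ω):
  Node 1: (V_1 - 15)/270 + (V_1 - 0)/1.5 + (V_1 - V_3)/39000 = 0
  Node 3: (V_3 - V_1)/39000 + (V_3 - 0)/1.8 = 0
Collecting terms (coefficients in siemens):
  0.6704·V_1 - 0.00002564·V_3 = 0.05556
  0.5556·V_3 - 0.00002564·V_1 = 0
Determinant D = (0.6704)(0.5556) - (-0.00002564)(-0.00002564) = 0.3725
V_1 = [(0.05556)(0.5556) - (-0.00002564)(0)]/D = 0.08287 V
V_3 = [(0.6704)(0) - (0.05556)(-0.00002564)]/D = 0.000003825 V
Part 1:
  Read off the nodal solution: V_1 = 0.08287 V
Part 2:
  I_R1 = (V_0 - V_1)/R1 = (15 - 0.08287)/270 = 0.05525 A
  Magnitude: I_R1 = 0.05525 A
Part 3:
  I_R3 = (V_1 - V_3)/R3 = (0.08287 - 0.000003825)/39000 = 0.000002125 A
  P_R3 = I_R3² × R3 = (0.000002125)² × 39000 = 0.0000001761 W
Part 4:
  Power in each resistor, P = (ΔV)²/R:
    P_R1 = (15 - 0.08287)²/270 = 0.8242 W
    P_R2 = (0.08287 - 0)²/1.5 = 0.004578 W
    P_R3 = (0.08287 - 0.000003825)²/39000 = 0.0000001761 W
    P_R4 = (0 - 0.000003825)²/1.8 = 0.000000000008126 W
  P_total = P_R1 + P_R2 + P_R3 + P_R4 = 0.8287 W

Final answers:
1. V_1 = 0.08287 V
2. I_R1 = 0.05525 A
3. P_R3 = 1.761e-07 W
4. P_total = 0.8287 W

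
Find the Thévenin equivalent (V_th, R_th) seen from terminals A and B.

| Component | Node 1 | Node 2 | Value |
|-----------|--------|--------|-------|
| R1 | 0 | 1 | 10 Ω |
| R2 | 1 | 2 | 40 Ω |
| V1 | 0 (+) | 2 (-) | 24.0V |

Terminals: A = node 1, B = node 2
Step 1 — V_th is the open-circuit voltage V_A - V_B (nothing connected across the terminals).
Nodal analysis, taking node 2 as the 0 V reference.
Source V1 fixes V_0 = 24 V.
KCL at each unknown node (sum of currents leaving = 0; resistances in Ω):
  Node 1: (V_1 - 24)/10 + (V_1 - 0)/40 = 0
Collecting terms: 0.125 × V_1 = 2.4  =>  V_1 = 19.2 V
V_th = V_1 - V_2 = 19.2 - 0 = 19.2 V
Step 2 — R_th: zero the source — replace V1 by a short circuit (node 2 merges into node 0) — and find the resistance seen between A (node 1) and B (node 0).
Reduce the network between node 1 (A) and node 0 (B) by series/parallel combination:
  Rp1 = R1 ‖ R2 (parallel, both between nodes 0 and 1) = 1/(1/10 + 1/40) = 8 Ω
R_th = 8 Ω

Final answer: V_th = 19.2 V, R_th = 8 Ω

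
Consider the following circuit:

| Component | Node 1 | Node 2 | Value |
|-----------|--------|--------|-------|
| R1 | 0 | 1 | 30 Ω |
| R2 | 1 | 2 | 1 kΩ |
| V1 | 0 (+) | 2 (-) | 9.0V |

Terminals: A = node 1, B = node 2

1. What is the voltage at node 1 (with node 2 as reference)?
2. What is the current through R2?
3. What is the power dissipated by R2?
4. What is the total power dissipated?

Nodal analysis, taking node 2 as the 0 V reference.
Source V1 fixes V_0 = 9 V.
KCL at each unknown node (sum of currents leaving = 0; resistances in Ω):
  Node 1: (V_1 - 9)/30 + (V_1 - 0)/1000 = 0
Collecting terms: 0.03433 × V_1 = 0.3  =>  V_1 = 8.738 V
Part 1:
  Read off the nodal solution: V_1 = 8.738 V
Part 2:
  I_R2 = (V_1 - V_2)/R2 = (8.738 - 0)/1000 = 0.008738 A
  Magnitude: I_R2 = 0.008738 A
Part 3:
  I_R2 = (V_1 - V_2)/R2 = (8.738 - 0)/1000 = 0.008738 A
  P_R2 = I_R2² × R2 = (0.008738)² × 1000 = 0.07635 W
Part 4:
  Power in each resistor, P = (ΔV)²/R:
    P_R1 = (9 - 8.738)²/30 = 0.002291 W
    P_R2 = (8.738 - 0)²/1000 = 0.07635 W
  P_total = P_R1 + P_R2 = 0.07864 W

Final answers:
1. V_1 = 8.738 V
2. I_R2 = 0.008738 A
3. P_R2 = 0.07635 W
4. P_total = 0.07864 W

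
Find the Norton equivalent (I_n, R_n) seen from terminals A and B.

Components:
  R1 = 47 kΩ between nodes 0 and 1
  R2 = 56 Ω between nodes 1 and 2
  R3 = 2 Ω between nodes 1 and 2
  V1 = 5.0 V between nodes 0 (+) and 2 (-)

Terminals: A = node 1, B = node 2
Find the Thévenin equivalent first; then I_n = V_th/R_th and R_n = R_th.
Step 1 — V_th is the open-circuit voltage V_A - V_B (nothing connected across the terminals).
Nodal analysis, taking node 2 as the 0 V reference.
Source V1 fixes V_0 = 5 V.
KCL at each unknown node (sum of currents leaving = 0; resistances in Ω):
  Node 1: (V_1 - 5)/47000 + (V_1 - 0)/56 + (V_1 - 0)/2 = 0
Collecting terms: 0.5179 × V_1 = 0.0001064  =>  V_1 = 0.0002054 V
V_th = V_1 - V_2 = 0.0002054 - 0 = 0.0002054 V
Step 2 — R_th: zero the source — replace V1 by a short circuit (node 2 merges into node 0) — and find the resistance seen between A (node 1) and B (node 0).
Reduce the network between node 1 (A) and node 0 (B) by series/parallel combination:
  Rp1 = R1 ‖ R2 ‖ R3 (parallel, all between nodes 0 and 1) = 1/(1/47000 + 1/56 + 1/2) = 1.931 Ω
R_th = 1.931 Ω
I_n = V_th/R_th = 0.0002054/1.931 = 0.0001064 A, and R_n = R_th = 1.931 Ω

Final answer: I_n = 0.0001064 A, R_n = 1.931 Ω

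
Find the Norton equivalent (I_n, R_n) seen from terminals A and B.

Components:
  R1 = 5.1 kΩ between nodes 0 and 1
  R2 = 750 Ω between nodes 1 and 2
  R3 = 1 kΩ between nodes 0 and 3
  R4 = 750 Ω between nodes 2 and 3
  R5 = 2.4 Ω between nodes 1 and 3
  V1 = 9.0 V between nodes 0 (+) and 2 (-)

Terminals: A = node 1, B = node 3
Find the Thévenin equivalent first; then I_n = V_th/R_th and R_n = R_th.
Step 1 — V_th is the open-circuit voltage V_A - V_B (nothing connected across the terminals).
Nodal analysis, taking node 2 as the 0 V reference.
Source V1 fixes V_0 = 9 V.
KCL at each unknown node (sum of currents leaving = 0; resistances in Ω):
  Node 1: (V_1 - 9)/5100 + (V_1 - 0)/750 + (V_1 - V_3)/2.4 = 0
  Node 3: (V_3 - 9)/1000 + (V_3 - 0)/750 + (V_3 - V_1)/2.4 = 0
Collecting terms (coefficients in siemens):
  0.4182·V_1 - 0.4167·V_3 = 0.001765
  0.419·V_3 - 0.4167·V_1 = 0.009
Determinant D = (0.4182)(0.419) - (-0.4167)(-0.4167) = 0.001613
V_1 = [(0.001765)(0.419) - (-0.4167)(0.009)]/D = 2.783 V
V_3 = [(0.4182)(0.009) - (0.001765)(-0.4167)]/D = 2.789 V
V_th = V_1 - V_3 = 2.783 - 2.789 = -0.005981 V
Step 2 — R_th: zero the source — replace V1 by a short circuit (node 2 merges into node 0) — and find the resistance seen between A (node 1) and B (node 3).
Reduce the network between node 1 (A) and node 3 (B) by series/parallel combination:
  Rp1 = R1 ‖ R2 (parallel, both between nodes 0 and 1) = 1/(1/5100 + 1/750) = 653.8 Ω
  Rp2 = R3 ‖ R4 (parallel, both between nodes 0 and 3) = 1/(1/1000 + 1/750) = 428.6 Ω
  Rs1 = Rp1 + Rp2 (series, joined only at node 0) = 653.8 + 428.6 = 1082 Ω
  Rp3 = R5 ‖ Rs1 (parallel, both between nodes 1 and 3) = 1/(1/2.4 + 1/1082) = 2.395 Ω
R_th = 2.395 Ω
I_n = V_th/R_th = -0.005981/2.395 = -0.002497 A, and R_n = R_th = 2.395 Ω

Final answer: I_n = -0.002497 A, R_n = 2.395 Ω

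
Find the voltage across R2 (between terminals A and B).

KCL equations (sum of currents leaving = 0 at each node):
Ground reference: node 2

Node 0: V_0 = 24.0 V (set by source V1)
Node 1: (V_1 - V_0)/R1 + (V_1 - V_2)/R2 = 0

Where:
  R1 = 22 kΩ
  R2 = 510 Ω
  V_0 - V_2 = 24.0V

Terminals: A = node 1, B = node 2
R1 and R2 are in series across V1 (node 0 → node 1 → node 2), and the output A–B is taken across R2, so this is a voltage divider.
Series current: I = V1/(R1 + R2) = 24/(22000 + 510) = 24/22510 = 0.001066 A
V_R2 = I × R2 = V1 × R2/(R1 + R2) = 24 × 510/22510 = 0.5438 V

Final answer: 0.5438 V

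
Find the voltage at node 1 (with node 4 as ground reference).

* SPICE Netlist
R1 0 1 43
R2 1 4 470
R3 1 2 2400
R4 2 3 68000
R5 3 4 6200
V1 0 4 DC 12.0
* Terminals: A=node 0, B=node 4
Nodal analysis, taking node 4 as the 0 V reference.
Source V1 fixes V_0 = 12 V.
KCL at each unknown node (sum of currents leaving = 0; resistances in Ω):
  Node 1: (V_1 - 12)/43 + (V_1 - 0)/470 + (V_1 - V_2)/2400 = 0
  Node 2: (V_2 - V_1)/2400 + (V_2 - V_3)/68000 = 0
  Node 3: (V_3 - V_2)/68000 + (V_3 - 0)/6200 = 0
Collecting terms (coefficients in siemens):
  0.0258·V_1 - 0.0004167·V_2 = 0.2791
  0.0004314·V_2 - 0.0004167·V_1 - 0.00001471·V_3 = 0
  0.000176·V_3 - 0.00001471·V_2 = 0
Solving these 3 simultaneous equations (Gaussian elimination) gives:
  V_1 = 10.99 V, V_2 = 10.64 V, V_3 = 0.8894 V
The requested potential is V_1 = 10.99 V.

Final answer: V_1 = 10.99 V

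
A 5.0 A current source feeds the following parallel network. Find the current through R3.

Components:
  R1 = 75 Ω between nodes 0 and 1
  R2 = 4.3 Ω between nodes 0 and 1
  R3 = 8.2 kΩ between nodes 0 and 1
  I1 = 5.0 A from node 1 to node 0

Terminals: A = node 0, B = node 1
All resistors sit directly between nodes 0 and 1, so they are in parallel and share one voltage V; the full source current 5 A splits among them.
1/R_par = 1/75 + 1/4.3 + 1/8200 = 0.246 S  =>  R_par = 4.065 Ω
V = I × R_par = 5 × 4.065 = 20.32 V
I_R3 = V/R3 = 20.32/8200 = 0.002479 A

Final answer: 0.002479 A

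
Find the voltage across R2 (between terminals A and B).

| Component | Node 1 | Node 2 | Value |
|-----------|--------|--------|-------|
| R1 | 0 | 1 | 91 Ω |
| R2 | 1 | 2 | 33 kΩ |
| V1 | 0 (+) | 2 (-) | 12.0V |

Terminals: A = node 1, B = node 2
R1 and R2 are in series across V1 (node 0 → node 1 → node 2), and the output A–B is taken across R2, so this is a voltage divider.
Series current: I = V1/(R1 + R2) = 12/(91 + 33000) = 12/33090 = 0.0003626 A
V_R2 = I × R2 = V1 × R2/(R1 + R2) = 12 × 33000/33090 = 11.97 V

Final answer: 11.97 V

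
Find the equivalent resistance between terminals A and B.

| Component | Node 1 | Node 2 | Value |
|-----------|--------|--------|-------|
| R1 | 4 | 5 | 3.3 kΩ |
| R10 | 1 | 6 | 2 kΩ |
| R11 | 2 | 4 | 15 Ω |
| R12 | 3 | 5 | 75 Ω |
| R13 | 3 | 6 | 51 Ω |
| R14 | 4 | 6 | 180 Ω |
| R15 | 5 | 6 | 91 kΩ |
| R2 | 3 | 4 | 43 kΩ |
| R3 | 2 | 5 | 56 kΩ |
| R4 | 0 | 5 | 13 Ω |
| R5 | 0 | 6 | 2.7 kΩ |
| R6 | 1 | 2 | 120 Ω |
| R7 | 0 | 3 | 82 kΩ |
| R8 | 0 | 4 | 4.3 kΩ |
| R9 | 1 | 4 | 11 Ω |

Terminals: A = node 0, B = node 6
The network is not a plain series/parallel combination. Inject a 1 A test current into terminal A (node 0) and return it from terminal B (node 6); then R_eq = V_A / (1 A).
Nodal analysis, taking node 6 as the 0 V reference.
Current source I_test pushes 1 A into node 0 and draws it out of node 6.
KCL at each unknown node (sum of currents leaving = 0; resistances in Ω):
  Node 0: (V_0 - V_5)/13 + (V_0 - 0)/2700 + (V_0 - V_3)/82000 + (V_0 - V_4)/4300 - 1 = 0
  Node 1: (V_1 - V_2)/120 + (V_1 - V_4)/11 + (V_1 - 0)/2000 = 0
  Node 2: (V_2 - V_1)/120 + (V_2 - V_5)/56000 + (V_2 - V_4)/15 = 0
  Node 3: (V_3 - V_0)/82000 + (V_3 - V_4)/43000 + (V_3 - V_5)/75 + (V_3 - 0)/51 = 0
  Node 4: (V_4 - V_0)/4300 + (V_4 - V_1)/11 + (V_4 - V_2)/15 + (V_4 - V_3)/43000 + (V_4 - V_5)/3300 + (V_4 - 0)/180 = 0
  Node 5: (V_5 - V_0)/13 + (V_5 - V_2)/56000 + (V_5 - V_3)/75 + (V_5 - V_4)/3300 + (V_5 - 0)/91000 = 0
Collecting terms (coefficients in siemens):
  0.07754·V_0 - 0.0000122·V_3 - 0.0002326·V_4 - 0.07692·V_5 = 1
  0.09974·V_1 - 0.008333·V_2 - 0.09091·V_4 = 0
  0.07502·V_2 - 0.008333·V_1 - 0.06667·V_4 - 0.00001786·V_5 = 0
  0.03298·V_3 - 0.0000122·V_0 - 0.00002326·V_4 - 0.01333·V_5 = 0
  0.1637·V_4 - 0.0002326·V_0 - 0.09091·V_1 - 0.06667·V_2 - 0.00002326·V_3 - 0.000303·V_5 = 0
  0.09059·V_5 - 0.07692·V_0 - 0.00001786·V_2 - 0.01333·V_3 - 0.000303·V_4 = 0
Solving these 6 simultaneous equations (Gaussian elimination) gives:
  V_0 = 124.5 V, V_1 = 9.919 V, V_2 = 9.986 V, V_3 = 45.51 V
  V_4 = 9.967 V, V_5 = 112.4 V
R_eq = V_0 / 1 A = 124.5 Ω

Final answer: 124.5 Ω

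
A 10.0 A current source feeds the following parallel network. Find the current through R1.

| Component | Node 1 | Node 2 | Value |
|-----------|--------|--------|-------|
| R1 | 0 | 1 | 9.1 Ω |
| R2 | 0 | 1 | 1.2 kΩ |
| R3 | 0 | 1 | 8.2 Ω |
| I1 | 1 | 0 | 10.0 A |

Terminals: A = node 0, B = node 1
All resistors sit directly between nodes 0 and 1, so they are in parallel and share one voltage V; the full source current 10 A splits among them.
1/R_par = 1/9.1 + 1/1200 + 1/8.2 = 0.2327 S  =>  R_par = 4.298 Ω
V = I × R_par = 10 × 4.298 = 42.98 V
I_R1 = V/R1 = 42.98/9.1 = 4.723 A

Final answer: 4.723 A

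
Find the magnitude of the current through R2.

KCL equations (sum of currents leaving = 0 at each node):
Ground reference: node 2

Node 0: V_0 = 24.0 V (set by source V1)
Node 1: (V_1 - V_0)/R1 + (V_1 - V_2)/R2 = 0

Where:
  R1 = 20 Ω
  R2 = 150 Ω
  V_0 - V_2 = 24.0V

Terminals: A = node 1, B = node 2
Nodal analysis, taking node 2 as the 0 V reference.
Source V1 fixes V_0 = 24 V.
KCL at each unknown node (sum of currents leaving = 0; resistances in Ω):
  Node 1: (V_1 - 24)/20 + (V_1 - 0)/150 = 0
Collecting terms: 0.05667 × V_1 = 1.2  =>  V_1 = 21.18 V
I_R2 = (V_1 - V_2)/R2 = (21.18 - 0)/150 = 0.1412 A
|I_R2| = 0.1412 A

Final answer: |I_R2| = 0.1412 A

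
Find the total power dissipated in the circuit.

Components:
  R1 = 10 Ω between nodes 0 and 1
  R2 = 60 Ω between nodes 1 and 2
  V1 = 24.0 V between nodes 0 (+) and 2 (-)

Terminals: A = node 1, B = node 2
Nodal analysis, taking node 2 as the 0 V reference.
Source V1 fixes V_0 = 24 V.
KCL at each unknown node (sum of currents leaving = 0; resistances in Ω):
  Node 1: (V_1 - 24)/10 + (V_1 - 0)/60 = 0
Collecting terms: 0.1167 × V_1 = 2.4  =>  V_1 = 20.57 V
Power in each resistor, P = (ΔV)²/R:
  P_R1 = (24 - 20.57)²/10 = 1.176 W
  P_R2 = (20.57 - 0)²/60 = 7.053 W
P_total = P_R1 + P_R2 = 8.229 W

Final answer: 8.229 W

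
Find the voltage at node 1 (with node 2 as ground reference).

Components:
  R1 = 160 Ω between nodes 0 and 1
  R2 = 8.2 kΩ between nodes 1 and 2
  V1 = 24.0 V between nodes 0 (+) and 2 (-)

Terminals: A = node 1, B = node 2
Nodal analysis, taking node 2 as the 0 V reference.
Source V1 fixes V_0 = 24 V.
KCL at each unknown node (sum of currents leaving = 0; resistances in Ω):
  Node 1: (V_1 - 24)/160 + (V_1 - 0)/8200 = 0
Collecting terms: 0.006372 × V_1 = 0.15  =>  V_1 = 23.54 V
The requested potential is V_1 = 23.54 V.

Final answer: V_1 = 23.54 V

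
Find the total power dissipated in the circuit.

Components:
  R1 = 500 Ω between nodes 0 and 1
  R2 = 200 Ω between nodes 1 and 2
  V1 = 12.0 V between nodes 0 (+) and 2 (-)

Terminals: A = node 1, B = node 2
Nodal analysis, taking node 2 as the 0 V reference.
Source V1 fixes V_0 = 12 V.
KCL at each unknown node (sum of currents leaving = 0; resistances in Ω):
  Node 1: (V_1 - 12)/500 + (V_1 - 0)/200 = 0
Collecting terms: 0.007 × V_1 = 0.024  =>  V_1 = 3.429 V
Power in each resistor, P = (ΔV)²/R:
  P_R1 = (12 - 3.429)²/500 = 0.1469 W
  P_R2 = (3.429 - 0)²/200 = 0.05878 W
P_total = P_R1 + P_R2 = 0.2057 W

Final answer: 0.2057 W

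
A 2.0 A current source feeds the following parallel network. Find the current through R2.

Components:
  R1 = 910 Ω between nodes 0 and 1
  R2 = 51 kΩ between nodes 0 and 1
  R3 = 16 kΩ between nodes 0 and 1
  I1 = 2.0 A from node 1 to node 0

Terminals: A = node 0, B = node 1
All resistors sit directly between nodes 0 and 1, so they are in parallel and share one voltage V; the full source current 2 A splits among them.
1/R_par = 1/910 + 1/51000 + 1/16000 = 0.001181 S  =>  R_par = 846.7 Ω
V = I × R_par = 2 × 846.7 = 1693 V
I_R2 = V/R2 = 1693/51000 = 0.03321 A

Final answer: 0.03321 A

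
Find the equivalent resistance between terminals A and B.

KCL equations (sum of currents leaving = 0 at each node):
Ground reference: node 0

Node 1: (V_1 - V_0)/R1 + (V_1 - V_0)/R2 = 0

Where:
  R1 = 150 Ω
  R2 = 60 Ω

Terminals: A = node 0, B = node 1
Reduce the network between node 0 (A) and node 1 (B) by series/parallel combination:
  Rp1 = R1 ‖ R2 (parallel, both between nodes 0 and 1) = 1/(1/150 + 1/60) = 42.86 Ω
R_eq = 42.86 Ω

Final answer: 42.86 Ω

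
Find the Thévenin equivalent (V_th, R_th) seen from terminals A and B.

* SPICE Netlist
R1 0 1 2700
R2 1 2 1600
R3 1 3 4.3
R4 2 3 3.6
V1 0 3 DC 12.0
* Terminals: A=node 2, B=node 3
Step 1 — V_th is the open-circuit voltage V_A - V_B (nothing connected across the terminals).
Nodal analysis, taking node 3 as the 0 V reference.
Source V1 fixes V_0 = 12 V.
KCL at each unknown node (sum of currents leaving = 0; resistances in Ω):
  Node 1: (V_1 - 12)/2700 + (V_1 - V_2)/1600 + (V_1 - 0)/4.3 = 0
  Node 2: (V_2 - V_1)/1600 + (V_2 - 0)/3.6 = 0
Collecting terms (coefficients in siemens):
  0.2336·V_1 - 0.000625·V_2 = 0.004444
  0.2784·V_2 - 0.000625·V_1 = 0
Determinant D = (0.2336)(0.2784) - (-0.000625)(-0.000625) = 0.06502
V_1 = [(0.004444)(0.2784) - (-0.000625)(0)]/D = 0.01903 V
V_2 = [(0.2336)(0) - (0.004444)(-0.000625)]/D = 0.00004272 V
V_th = V_2 - V_3 = 0.00004272 - 0 = 0.00004272 V
Step 2 — R_th: zero the source — replace V1 by a short circuit (node 3 merges into node 0) — and find the resistance seen between A (node 2) and B (node 0).
Reduce the network between node 2 (A) and node 0 (B) by series/parallel combination:
  Rp1 = R1 ‖ R3 (parallel, both between nodes 0 and 1) = 1/(1/2700 + 1/4.3) = 4.293 Ω
  Rs1 = R2 + Rp1 (series, joined only at node 1) = 1600 + 4.293 = 1604 Ω
  Rp2 = R4 ‖ Rs1 (parallel, both between nodes 0 and 2) = 1/(1/3.6 + 1/1604) = 3.592 Ω
R_th = 3.592 Ω

Final answer: V_th = 4.272e-05 V, R_th = 3.592 Ω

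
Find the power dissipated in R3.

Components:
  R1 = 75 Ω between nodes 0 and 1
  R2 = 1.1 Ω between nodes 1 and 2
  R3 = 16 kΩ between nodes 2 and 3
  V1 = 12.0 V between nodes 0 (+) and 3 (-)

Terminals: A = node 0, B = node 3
Nodal analysis, taking node 3 as the 0 V reference.
Source V1 fixes V_0 = 12 V.
KCL at each unknown node (sum of currents leaving = 0; resistances in Ω):
  Node 1: (V_1 - 12)/75 + (V_1 - V_2)/1.1 = 0
  Node 2: (V_2 - V_1)/1.1 + (V_2 - 0)/16000 = 0
Collecting terms (coefficients in siemens):
  0.9224·V_1 - 0.9091·V_2 = 0.16
  0.9092·V_2 - 0.9091·V_1 = 0
Determinant D = (0.9224)(0.9092) - (-0.9091)(-0.9091) = 0.01218
V_1 = [(0.16)(0.9092) - (-0.9091)(0)]/D = 11.94 V
V_2 = [(0.9224)(0) - (0.16)(-0.9091)]/D = 11.94 V
I_R3 = (V_2 - V_3)/R3 = (11.94 - 0)/16000 = 0.0007464 A
P_R3 = I_R3² × R3 = (0.0007464)² × 16000 = 0.008915 W

Final answer: 0.008915 W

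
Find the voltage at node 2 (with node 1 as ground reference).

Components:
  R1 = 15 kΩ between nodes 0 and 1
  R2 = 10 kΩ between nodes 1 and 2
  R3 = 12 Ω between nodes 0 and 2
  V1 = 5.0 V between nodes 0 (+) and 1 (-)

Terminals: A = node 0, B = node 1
Nodal analysis, taking node 1 as the 0 V reference.
Source V1 fixes V_0 = 5 V.
KCL at each unknown node (sum of currents leaving = 0; resistances in Ω):
  Node 2: (V_2 - 0)/10000 + (V_2 - 5)/12 = 0
Collecting terms: 0.08343 × V_2 = 0.4167  =>  V_2 = 4.994 V
The requested potential is V_2 = 4.994 V.

Final answer: V_2 = 4.994 V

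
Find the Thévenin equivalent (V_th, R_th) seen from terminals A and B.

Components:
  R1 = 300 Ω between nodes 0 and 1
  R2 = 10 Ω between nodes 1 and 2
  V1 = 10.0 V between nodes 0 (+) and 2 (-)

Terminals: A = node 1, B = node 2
Step 1 — V_th is the open-circuit voltage V_A - V_B (nothing connected across the terminals).
Nodal analysis, taking node 2 as the 0 V reference.
Source V1 fixes V_0 = 10 V.
KCL at each unknown node (sum of currents leaving = 0; resistances in Ω):
  Node 1: (V_1 - 10)/300 + (V_1 - 0)/10 = 0
Collecting terms: 0.1033 × V_1 = 0.03333  =>  V_1 = 0.3226 V
V_th = V_1 - V_2 = 0.3226 - 0 = 0.3226 V
Step 2 — R_th: zero the source — replace V1 by a short circuit (node 2 merges into node 0) — and find the resistance seen between A (node 1) and B (node 0).
Reduce the network between node 1 (A) and node 0 (B) by series/parallel combination:
  Rp1 = R1 ‖ R2 (parallel, both between nodes 0 and 1) = 1/(1/300 + 1/10) = 9.677 Ω
R_th = 9.677 Ω

Final answer: V_th = 0.3226 V, R_th = 9.677 Ω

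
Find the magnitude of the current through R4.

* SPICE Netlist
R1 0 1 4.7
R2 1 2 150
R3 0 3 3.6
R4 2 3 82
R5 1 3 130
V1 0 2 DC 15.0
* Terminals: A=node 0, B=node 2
Nodal analysis, taking node 2 as the 0 V reference.
Source V1 fixes V_0 = 15 V.
KCL at each unknown node (sum of currents leaving = 0; resistances in Ω):
  Node 1: (V_1 - 15)/4.7 + (V_1 - 0)/150 + (V_1 - V_3)/130 = 0
  Node 3: (V_3 - 15)/3.6 + (V_3 - 0)/82 + (V_3 - V_1)/130 = 0
Collecting terms (coefficients in siemens):
  0.2271·V_1 - 0.007692·V_3 = 3.191
  0.2977·V_3 - 0.007692·V_1 = 4.167
Determinant D = (0.2271)(0.2977) - (-0.007692)(-0.007692) = 0.06755
V_1 = [(3.191)(0.2977) - (-0.007692)(4.167)]/D = 14.54 V
V_3 = [(0.2271)(4.167) - (3.191)(-0.007692)]/D = 14.37 V
I_R4 = (V_2 - V_3)/R4 = (0 - 14.37)/82 = -0.1753 A
|I_R4| = 0.1753 A

Final answer: |I_R4| = 0.1753 A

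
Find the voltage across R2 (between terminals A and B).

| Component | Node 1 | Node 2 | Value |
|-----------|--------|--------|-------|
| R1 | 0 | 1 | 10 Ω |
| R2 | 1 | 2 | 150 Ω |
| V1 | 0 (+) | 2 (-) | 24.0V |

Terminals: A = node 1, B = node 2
R1 and R2 are in series across V1 (node 0 → node 1 → node 2), and the output A–B is taken across R2, so this is a voltage divider.
Series current: I = V1/(R1 + R2) = 24/(10 + 150) = 24/160 = 0.15 A
V_R2 = I × R2 = V1 × R2/(R1 + R2) = 24 × 150/160 = 22.5 V

Final answer: 22.5 V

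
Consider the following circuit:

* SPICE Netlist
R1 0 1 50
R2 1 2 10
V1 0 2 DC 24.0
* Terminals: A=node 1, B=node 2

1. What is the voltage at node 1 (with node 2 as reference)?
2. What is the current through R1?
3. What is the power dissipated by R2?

Nodal analysis, taking node 2 as the 0 V reference.
Source V1 fixes V_0 = 24 V.
KCL at each unknown node (sum of currents leaving = 0; resistances in Ω):
  Node 1: (V_1 - 24)/50 + (V_1 - 0)/10 = 0
Collecting terms: 0.12 × V_1 = 0.48  =>  V_1 = 4 V
Part 1:
  Read off the nodal solution: V_1 = 4 V
Part 2:
  I_R1 = (V_0 - V_1)/R1 = (24 - 4)/50 = 0.4 A
  Magnitude: I_R1 = 0.4 A
Part 3:
  I_R2 = (V_1 - V_2)/R2 = (4 - 0)/10 = 0.4 A
  P_R2 = I_R2² × R2 = (0.4)² × 10 = 1.6 W

Final answers:
1. V_1 = 4 V
2. I_R1 = 0.4 A
3. P_R2 = 1.6 W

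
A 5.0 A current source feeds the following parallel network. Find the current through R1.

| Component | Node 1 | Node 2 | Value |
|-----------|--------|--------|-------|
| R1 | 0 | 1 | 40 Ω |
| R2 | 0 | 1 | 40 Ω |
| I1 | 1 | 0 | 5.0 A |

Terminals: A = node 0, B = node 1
All resistors sit directly between nodes 0 and 1, so they are in parallel and share one voltage V; the full source current 5 A splits among them.
1/R_par = 1/40 + 1/40 = 0.05 S  =>  R_par = 20 Ω
V = I × R_par = 5 × 20 = 100 V
I_R1 = V/R1 = 100/40 = 2.5 A

Final answer: 2.5 A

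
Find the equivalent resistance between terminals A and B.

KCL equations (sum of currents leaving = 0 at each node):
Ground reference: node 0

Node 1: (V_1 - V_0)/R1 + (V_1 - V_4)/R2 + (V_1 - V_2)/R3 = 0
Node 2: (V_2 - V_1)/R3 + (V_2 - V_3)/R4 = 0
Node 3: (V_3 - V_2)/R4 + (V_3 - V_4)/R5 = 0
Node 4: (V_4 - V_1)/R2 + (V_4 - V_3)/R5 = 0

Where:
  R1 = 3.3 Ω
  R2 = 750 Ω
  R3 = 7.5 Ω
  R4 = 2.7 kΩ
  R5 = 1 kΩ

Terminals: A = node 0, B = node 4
Reduce the network between node 0 (A) and node 4 (B) by series/parallel combination:
  Rs1 = R3 + R4 (series, joined only at node 2) = 7.5 + 2700 = 2708 Ω
  Rs2 = R5 + Rs1 (series, joined only at node 3) = 1000 + 2708 = 3708 Ω
  Rp1 = R2 ‖ Rs2 (parallel, both between nodes 1 and 4) = 1/(1/750 + 1/3708) = 623.8 Ω
  Rs3 = R1 + Rp1 (series, joined only at node 1) = 3.3 + 623.8 = 627.1 Ω
R_eq = 627.1 Ω

Final answer: 627.1 Ω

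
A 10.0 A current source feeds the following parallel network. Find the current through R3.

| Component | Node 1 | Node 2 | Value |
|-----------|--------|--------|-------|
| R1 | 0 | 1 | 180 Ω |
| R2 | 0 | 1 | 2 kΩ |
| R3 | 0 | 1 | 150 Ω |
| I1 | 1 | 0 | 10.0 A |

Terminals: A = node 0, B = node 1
All resistors sit directly between nodes 0 and 1, so they are in parallel and share one voltage V; the full source current 10 A splits among them.
1/R_par = 1/180 + 1/2000 + 1/150 = 0.01272 S  =>  R_par = 78.6 Ω
V = I × R_par = 10 × 78.6 = 786 V
I_R3 = V/R3 = 786/150 = 5.24 A

Final answer: 5.24 A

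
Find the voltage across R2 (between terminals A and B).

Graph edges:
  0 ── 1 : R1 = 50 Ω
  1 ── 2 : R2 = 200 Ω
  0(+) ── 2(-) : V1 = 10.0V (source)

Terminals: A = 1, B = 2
R1 and R2 are in series across V1 (node 0 → node 1 → node 2), and the output A–B is taken across R2, so this is a voltage divider.
Series current: I = V1/(R1 + R2) = 10/(50 + 200) = 10/250 = 0.04 A
V_R2 = I × R2 = V1 × R2/(R1 + R2) = 10 × 200/250 = 8 V

Final answer: 8 V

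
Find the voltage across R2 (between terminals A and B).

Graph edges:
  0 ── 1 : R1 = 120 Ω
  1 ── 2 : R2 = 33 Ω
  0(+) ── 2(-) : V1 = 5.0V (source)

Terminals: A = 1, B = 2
R1 and R2 are in series across V1 (node 0 → node 1 → node 2), and the output A–B is taken across R2, so this is a voltage divider.
Series current: I = V1/(R1 + R2) = 5/(120 + 33) = 5/153 = 0.03268 A
V_R2 = I × R2 = V1 × R2/(R1 + R2) = 5 × 33/153 = 1.078 V

Final answer: 1.078 V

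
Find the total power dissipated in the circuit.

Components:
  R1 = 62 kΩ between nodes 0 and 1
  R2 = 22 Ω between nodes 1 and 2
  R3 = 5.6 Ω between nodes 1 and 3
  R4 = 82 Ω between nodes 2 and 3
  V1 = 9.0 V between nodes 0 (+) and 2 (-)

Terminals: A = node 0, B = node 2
Nodal analysis, taking node 2 as the 0 V reference.
Source V1 fixes V_0 = 9 V.
KCL at each unknown node (sum of currents leaving = 0; resistances in Ω):
  Node 1: (V_1 - 9)/62000 + (V_1 - 0)/22 + (V_1 - V_3)/5.6 = 0
  Node 3: (V_3 - V_1)/5.6 + (V_3 - 0)/82 = 0
Collecting terms (coefficients in siemens):
  0.224·V_1 - 0.1786·V_3 = 0.0001452
  0.1908·V_3 - 0.1786·V_1 = 0
Determinant D = (0.224)(0.1908) - (-0.1786)(-0.1786) = 0.01085
V_1 = [(0.0001452)(0.1908) - (-0.1786)(0)]/D = 0.002552 V
V_3 = [(0.224)(0) - (0.0001452)(-0.1786)]/D = 0.002389 V
Power in each resistor, P = (ΔV)²/R:
  P_R1 = (9 - 0.002552)²/62000 = 0.001306 W
  P_R2 = (0.002552 - 0)²/22 = 0.000000296 W
  P_R3 = (0.002552 - 0.002389)²/5.6 = 0.000000004752 W
  P_R4 = (0 - 0.002389)²/82 = 0.00000006958 W
P_total = P_R1 + P_R2 + P_R3 + P_R4 = 0.001306 W

Final answer: 0.001306 W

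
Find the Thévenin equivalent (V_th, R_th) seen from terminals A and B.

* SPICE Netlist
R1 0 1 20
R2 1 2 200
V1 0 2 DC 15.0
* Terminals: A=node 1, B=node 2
Step 1 — V_th is the open-circuit voltage V_A - V_B (nothing connected across the terminals).
Nodal analysis, taking node 2 as the 0 V reference.
Source V1 fixes V_0 = 15 V.
KCL at each unknown node (sum of currents leaving = 0; resistances in Ω):
  Node 1: (V_1 - 15)/20 + (V_1 - 0)/200 = 0
Collecting terms: 0.055 × V_1 = 0.75  =>  V_1 = 13.64 V
V_th = V_1 - V_2 = 13.64 - 0 = 13.64 V
Step 2 — R_th: zero the source — replace V1 by a short circuit (node 2 merges into node 0) — and find the resistance seen between A (node 1) and B (node 0).
Reduce the network between node 1 (A) and node 0 (B) by series/parallel combination:
  Rp1 = R1 ‖ R2 (parallel, both between nodes 0 and 1) = 1/(1/20 + 1/200) = 18.18 Ω
R_th = 18.18 Ω

Final answer: V_th = 13.64 V, R_th = 18.18 Ω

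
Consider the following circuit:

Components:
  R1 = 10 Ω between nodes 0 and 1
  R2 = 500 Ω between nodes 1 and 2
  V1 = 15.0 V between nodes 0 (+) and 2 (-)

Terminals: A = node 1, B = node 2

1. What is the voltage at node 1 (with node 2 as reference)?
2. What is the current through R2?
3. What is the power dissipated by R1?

Nodal analysis, taking node 2 as the 0 V reference.
Source V1 fixes V_0 = 15 V.
KCL at each unknown node (sum of currents leaving = 0; resistances in Ω):
  Node 1: (V_1 - 15)/10 + (V_1 - 0)/500 = 0
Collecting terms: 0.102 × V_1 = 1.5  =>  V_1 = 14.71 V
Part 1:
  Read off the nodal solution: V_1 = 14.71 V
Part 2:
  I_R2 = (V_1 - V_2)/R2 = (14.71 - 0)/500 = 0.02941 A
  Magnitude: I_R2 = 0.02941 A
Part 3:
  I_R1 = (V_0 - V_1)/R1 = (15 - 14.71)/10 = 0.02941 A
  P_R1 = I_R1² × R1 = (0.02941)² × 10 = 0.008651 W

Final answers:
1. V_1 = 14.71 V
2. I_R2 = 0.02941 A
3. P_R1 = 0.008651 W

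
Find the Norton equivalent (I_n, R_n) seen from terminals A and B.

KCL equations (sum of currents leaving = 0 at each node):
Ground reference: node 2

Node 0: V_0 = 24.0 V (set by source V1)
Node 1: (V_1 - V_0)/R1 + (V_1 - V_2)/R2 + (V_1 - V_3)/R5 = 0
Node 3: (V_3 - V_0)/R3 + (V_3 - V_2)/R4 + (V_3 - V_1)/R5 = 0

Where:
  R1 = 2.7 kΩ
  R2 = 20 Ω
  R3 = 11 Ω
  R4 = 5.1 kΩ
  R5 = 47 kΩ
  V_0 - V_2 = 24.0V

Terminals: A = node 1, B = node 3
Find the Thévenin equivalent first; then I_n = V_th/R_th and R_n = R_th.
Step 1 — V_th is the open-circuit voltage V_A - V_B (nothing connected across the terminals).
Nodal analysis, taking node 2 as the 0 V reference.
Source V1 fixes V_0 = 24 V.
KCL at each unknown node (sum of currents leaving = 0; resistances in Ω):
  Node 1: (V_1 - 24)/2700 + (V_1 - 0)/20 + (V_1 - V_3)/47000 = 0
  Node 3: (V_3 - 24)/11 + (V_3 - 0)/5100 + (V_3 - V_1)/47000 = 0
Collecting terms (coefficients in siemens):
  0.05039·V_1 - 0.00002128·V_3 = 0.008889
  0.09113·V_3 - 0.00002128·V_1 = 2.182
Determinant D = (0.05039)(0.09113) - (-0.00002128)(-0.00002128) = 0.004592
V_1 = [(0.008889)(0.09113) - (-0.00002128)(2.182)]/D = 0.1865 V
V_3 = [(0.05039)(2.182) - (0.008889)(-0.00002128)]/D = 23.94 V
V_th = V_1 - V_3 = 0.1865 - 23.94 = -23.76 V
Step 2 — R_th: zero the source — replace V1 by a short circuit (node 2 merges into node 0) — and find the resistance seen between A (node 1) and B (node 3).
Reduce the network between node 1 (A) and node 3 (B) by series/parallel combination:
  Rp1 = R1 ‖ R2 (parallel, both between nodes 0 and 1) = 1/(1/2700 + 1/20) = 19.85 Ω
  Rp2 = R3 ‖ R4 (parallel, both between nodes 0 and 3) = 1/(1/11 + 1/5100) = 10.98 Ω
  Rs1 = Rp1 + Rp2 (series, joined only at node 0) = 19.85 + 10.98 = 30.83 Ω
  Rp3 = R5 ‖ Rs1 (parallel, both between nodes 1 and 3) = 1/(1/47000 + 1/30.83) = 30.81 Ω
R_th = 30.81 Ω
I_n = V_th/R_th = -23.76/30.81 = -0.7711 A, and R_n = R_th = 30.81 Ω

Final answer: I_n = -0.7711 A, R_n = 30.81 Ω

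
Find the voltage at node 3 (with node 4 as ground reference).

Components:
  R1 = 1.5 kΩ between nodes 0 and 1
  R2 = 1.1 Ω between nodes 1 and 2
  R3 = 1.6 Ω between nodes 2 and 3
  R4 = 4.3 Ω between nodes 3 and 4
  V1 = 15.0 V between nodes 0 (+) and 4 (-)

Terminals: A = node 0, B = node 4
Nodal analysis, taking node 4 as the 0 V reference.
Source V1 fixes V_0 = 15 V.
KCL at each unknown node (sum of currents leaving = 0; resistances in Ω):
  Node 1: (V_1 - 15)/1500 + (V_1 - V_2)/1.1 = 0
  Node 2: (V_2 - V_1)/1.1 + (V_2 - V_3)/1.6 = 0
  Node 3: (V_3 - V_2)/1.6 + (V_3 - 0)/4.3 = 0
Collecting terms (coefficients in siemens):
  0.9098·V_1 - 0.9091·V_2 = 0.01
  1.534·V_2 - 0.9091·V_1 - 0.625·V_3 = 0
  0.8576·V_3 - 0.625·V_2 = 0
Solving these 3 simultaneous equations (Gaussian elimination) gives:
  V_1 = 0.06967 V, V_2 = 0.05873 V, V_3 = 0.0428 V
The requested potential is V_3 = 0.0428 V.

Final answer: V_3 = 0.0428 V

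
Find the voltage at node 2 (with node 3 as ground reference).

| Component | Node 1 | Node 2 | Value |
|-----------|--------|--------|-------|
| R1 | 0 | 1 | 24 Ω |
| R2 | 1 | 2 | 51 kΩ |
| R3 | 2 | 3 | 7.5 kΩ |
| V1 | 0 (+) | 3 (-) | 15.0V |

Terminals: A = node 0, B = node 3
Nodal analysis, taking node 3 as the 0 V reference.
Source V1 fixes V_0 = 15 V.
KCL at each unknown node (sum of currents leaving = 0; resistances in Ω):
  Node 1: (V_1 - 15)/24 + (V_1 - V_2)/51000 = 0
  Node 2: (V_2 - V_1)/51000 + (V_2 - 0)/7500 = 0
Collecting terms (coefficients in siemens):
  0.04169·V_1 - 0.00001961·V_2 = 0.625
  0.0001529·V_2 - 0.00001961·V_1 = 0
Determinant D = (0.04169)(0.0001529) - (-0.00001961)(-0.00001961) = 0.000006375
V_1 = [(0.625)(0.0001529) - (-0.00001961)(0)]/D = 14.99 V
V_2 = [(0.04169)(0) - (0.625)(-0.00001961)]/D = 1.922 V
The requested potential is V_2 = 1.922 V.

Final answer: V_2 = 1.922 V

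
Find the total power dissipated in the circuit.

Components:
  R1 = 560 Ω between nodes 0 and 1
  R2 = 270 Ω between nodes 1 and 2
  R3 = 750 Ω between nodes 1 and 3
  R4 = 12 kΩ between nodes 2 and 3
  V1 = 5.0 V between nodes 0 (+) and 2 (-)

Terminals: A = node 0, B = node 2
Nodal analysis, taking node 2 as the 0 V reference.
Source V1 fixes V_0 = 5 V.
KCL at each unknown node (sum of currents leaving = 0; resistances in Ω):
  Node 1: (V_1 - 5)/560 + (V_1 - 0)/270 + (V_1 - V_3)/750 = 0
  Node 3: (V_3 - V_1)/750 + (V_3 - 0)/12000 = 0
Collecting terms (coefficients in siemens):
  0.006823·V_1 - 0.001333·V_3 = 0.008929
  0.001417·V_3 - 0.001333·V_1 = 0
Determinant D = (0.006823)(0.001417) - (-0.001333)(-0.001333) = 0.000007888
V_1 = [(0.008929)(0.001417) - (-0.001333)(0)]/D = 1.604 V
V_3 = [(0.006823)(0) - (0.008929)(-0.001333)]/D = 1.509 V
Power in each resistor, P = (ΔV)²/R:
  P_R1 = (5 - 1.604)²/560 = 0.0206 W
  P_R2 = (1.604 - 0)²/270 = 0.009524 W
  P_R3 = (1.604 - 1.509)²/750 = 0.00001186 W
  P_R4 = (0 - 1.509)²/12000 = 0.0001898 W
P_total = P_R1 + P_R2 + P_R3 + P_R4 = 0.03033 W

Final answer: 0.03033 W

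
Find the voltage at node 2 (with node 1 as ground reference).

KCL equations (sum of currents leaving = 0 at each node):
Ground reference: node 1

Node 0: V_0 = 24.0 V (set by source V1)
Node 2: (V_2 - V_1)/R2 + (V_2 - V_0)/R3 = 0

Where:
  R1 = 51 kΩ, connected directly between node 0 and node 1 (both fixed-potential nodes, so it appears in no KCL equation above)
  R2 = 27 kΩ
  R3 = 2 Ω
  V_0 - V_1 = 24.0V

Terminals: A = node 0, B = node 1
Nodal analysis, taking node 1 as the 0 V reference.
Source V1 fixes V_0 = 24 V.
KCL at each unknown node (sum of currents leaving = 0; resistances in Ω):
  Node 2: (V_2 - 0)/27000 + (V_2 - 24)/2 = 0
Collecting terms: 0.5 × V_2 = 12  =>  V_2 = 24 V
The requested potential is V_2 = 24 V.

Final answer: V_2 = 24 V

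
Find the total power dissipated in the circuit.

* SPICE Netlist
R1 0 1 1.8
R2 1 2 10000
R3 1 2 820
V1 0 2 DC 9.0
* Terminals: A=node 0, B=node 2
Nodal analysis, taking node 2 as the 0 V reference.
Source V1 fixes V_0 = 9 V.
KCL at each unknown node (sum of currents leaving = 0; resistances in Ω):
  Node 1: (V_1 - 9)/1.8 + (V_1 - 0)/10000 + (V_1 - 0)/820 = 0
Collecting terms: 0.5569 × V_1 = 5  =>  V_1 = 8.979 V
Power in each resistor, P = (ΔV)²/R:
  P_R1 = (9 - 8.979)²/1.8 = 0.0002527 W
  P_R2 = (8.979 - 0)²/10000 = 0.008062 W
  P_R3 = (8.979 - 0)²/820 = 0.09831 W
P_total = P_R1 + P_R2 + P_R3 = 0.1066 W

Final answer: 0.1066 W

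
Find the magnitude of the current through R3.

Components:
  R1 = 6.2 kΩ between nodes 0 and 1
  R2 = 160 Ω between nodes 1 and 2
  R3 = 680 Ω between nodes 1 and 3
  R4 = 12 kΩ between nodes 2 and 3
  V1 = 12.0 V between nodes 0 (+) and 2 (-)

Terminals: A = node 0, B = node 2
Nodal analysis, taking node 2 as the 0 V reference.
Source V1 fixes V_0 = 12 V.
KCL at each unknown node (sum of currents leaving = 0; resistances in Ω):
  Node 1: (V_1 - 12)/6200 + (V_1 - 0)/160 + (V_1 - V_3)/680 = 0
  Node 3: (V_3 - V_1)/680 + (V_3 - 0)/12000 = 0
Collecting terms (coefficients in siemens):
  0.007882·V_1 - 0.001471·V_3 = 0.001935
  0.001554·V_3 - 0.001471·V_1 = 0
Determinant D = (0.007882)(0.001554) - (-0.001471)(-0.001471) = 0.00001009
V_1 = [(0.001935)(0.001554) - (-0.001471)(0)]/D = 0.2982 V
V_3 = [(0.007882)(0) - (0.001935)(-0.001471)]/D = 0.2822 V
I_R3 = (V_1 - V_3)/R3 = (0.2982 - 0.2822)/680 = 0.00002352 A
|I_R3| = 0.00002352 A

Final answer: |I_R3| = 2.352e-05 A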